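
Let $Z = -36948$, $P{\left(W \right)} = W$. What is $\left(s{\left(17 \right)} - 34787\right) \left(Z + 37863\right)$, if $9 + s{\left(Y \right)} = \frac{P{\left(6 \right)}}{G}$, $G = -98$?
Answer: $- \frac{1560081405}{49} \approx -3.1838 \cdot 10^{7}$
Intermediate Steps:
$s{\left(Y \right)} = - \frac{444}{49}$ ($s{\left(Y \right)} = -9 + \frac{6}{-98} = -9 + 6 \left(- \frac{1}{98}\right) = -9 - \frac{3}{49} = - \frac{444}{49}$)
$\left(s{\left(17 \right)} - 34787\right) \left(Z + 37863\right) = \left(- \frac{444}{49} - 34787\right) \left(-36948 + 37863\right) = \left(- \frac{1705007}{49}\right) 915 = - \frac{1560081405}{49}$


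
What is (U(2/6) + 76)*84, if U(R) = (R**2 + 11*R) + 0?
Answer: 20104/3 ≈ 6701.3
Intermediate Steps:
U(R) = R**2 + 11*R
(U(2/6) + 76)*84 = ((2/6)*(11 + 2/6) + 76)*84 = ((2*(1/6))*(11 + 2*(1/6)) + 76)*84 = ((11 + 1/3)/3 + 76)*84 = ((1/3)*(34/3) + 76)*84 = (34/9 + 76)*84 = (718/9)*84 = 20104/3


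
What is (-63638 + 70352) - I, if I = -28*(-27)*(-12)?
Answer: 15786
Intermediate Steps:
I = -9072 (I = 756*(-12) = -9072)
(-63638 + 70352) - I = (-63638 + 70352) - 1*(-9072) = 6714 + 9072 = 15786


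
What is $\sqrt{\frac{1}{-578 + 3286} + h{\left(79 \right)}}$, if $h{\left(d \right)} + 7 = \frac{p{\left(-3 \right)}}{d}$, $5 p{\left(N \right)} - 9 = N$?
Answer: $\frac{i \sqrt{1997851314455}}{534830} \approx 2.6428 i$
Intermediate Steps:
$p{\left(N \right)} = \frac{9}{5} + \frac{N}{5}$
$h{\left(d \right)} = -7 + \frac{6}{5 d}$ ($h{\left(d \right)} = -7 + \frac{\frac{9}{5} + \frac{1}{5} \left(-3\right)}{d} = -7 + \frac{\frac{9}{5} - \frac{3}{5}}{d} = -7 + \frac{6}{5 d}$)
$\sqrt{\frac{1}{-578 + 3286} + h{\left(79 \right)}} = \sqrt{\frac{1}{-578 + 3286} - \left(7 - \frac{6}{5 \cdot 79}\right)} = \sqrt{\frac{1}{2708} + \left(-7 + \frac{6}{5} \cdot \frac{1}{79}\right)} = \sqrt{\frac{1}{2708} + \left(-7 + \frac{6}{395}\right)} = \sqrt{\frac{1}{2708} - \frac{2759}{395}} = \sqrt{- \frac{7470977}{1069660}} = \frac{i \sqrt{1997851314455}}{534830}$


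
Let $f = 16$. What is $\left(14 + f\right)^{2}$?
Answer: $900$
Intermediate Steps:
$\left(14 + f\right)^{2} = \left(14 + 16\right)^{2} = 30^{2} = 900$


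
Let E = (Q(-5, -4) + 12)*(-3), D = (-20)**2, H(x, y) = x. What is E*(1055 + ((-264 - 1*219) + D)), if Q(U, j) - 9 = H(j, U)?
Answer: -49572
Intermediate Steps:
Q(U, j) = 9 + j
D = 400
E = -51 (E = ((9 - 4) + 12)*(-3) = (5 + 12)*(-3) = 17*(-3) = -51)
E*(1055 + ((-264 - 1*219) + D)) = -51*(1055 + ((-264 - 1*219) + 400)) = -51*(1055 + ((-264 - 219) + 400)) = -51*(1055 + (-483 + 400)) = -51*(1055 - 83) = -51*972 = -49572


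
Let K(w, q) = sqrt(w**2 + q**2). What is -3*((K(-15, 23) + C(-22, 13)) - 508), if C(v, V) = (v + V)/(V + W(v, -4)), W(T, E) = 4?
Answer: 25935/17 - 3*sqrt(754) ≈ 1443.2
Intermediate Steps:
K(w, q) = sqrt(q**2 + w**2)
C(v, V) = (V + v)/(4 + V) (C(v, V) = (v + V)/(V + 4) = (V + v)/(4 + V))
-3*((K(-15, 23) + C(-22, 13)) - 508) = -3*((sqrt(23**2 + (-15)**2) + (13 - 22)/(4 + 13)) - 508) = -3*((sqrt(529 + 225) - 9/17) - 508) = -3*((sqrt(754) + (1/17)*(-9)) - 508) = -3*((sqrt(754) - 9/17) - 508) = -3*((-9/17 + sqrt(754)) - 508) = -3*(-8645/17 + sqrt(754)) = 25935/17 - 3*sqrt(754)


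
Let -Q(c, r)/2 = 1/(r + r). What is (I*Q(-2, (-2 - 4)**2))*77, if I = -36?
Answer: 77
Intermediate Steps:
Q(c, r) = -1/r (Q(c, r) = -2/(r + r) = -2*1/(2*r) = -1/r)
(I*Q(-2, (-2 - 4)**2))*77 = -(-36)/((-2 - 4)**2)*77 = -(-36)/((-6)**2)*77 = -(-36)/36*77 = -36*(-1/36)*77 = 1*77 = 77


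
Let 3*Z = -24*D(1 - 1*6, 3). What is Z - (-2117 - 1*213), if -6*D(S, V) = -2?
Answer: 6982/3 ≈ 2327.3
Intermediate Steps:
D(S, V) = ⅓ (D(S, V) = -⅙*(-2) = ⅓)
Z = -8/3 (Z = (-24*⅓)/3 = (⅓)*(-8) = -8/3 ≈ -2.6667)
Z - (-2117 - 1*213) = -8/3 - (-2117 - 1*213) = -8/3 - (-2117 - 213) = -8/3 - 1*(-2330) = -8/3 + 2330 = 6982/3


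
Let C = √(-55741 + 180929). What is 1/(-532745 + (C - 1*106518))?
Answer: -639263/408657057981 - 2*√31297/408657057981 ≈ -1.5652e-6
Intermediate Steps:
C = 2*√31297 (C = √125188 = 2*√31297 ≈ 353.82)
1/(-532745 + (C - 1*106518)) = 1/(-532745 + (2*√31297 - 1*106518)) = 1/(-532745 + (2*√31297 - 106518)) = 1/(-532745 + (-106518 + 2*√31297)) = 1/(-639263 + 2*√31297)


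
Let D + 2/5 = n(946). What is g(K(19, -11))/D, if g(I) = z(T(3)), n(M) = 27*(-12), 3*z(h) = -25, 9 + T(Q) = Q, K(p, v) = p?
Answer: 125/4866 ≈ 0.025688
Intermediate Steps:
T(Q) = -9 + Q
z(h) = -25/3 (z(h) = (⅓)*(-25) = -25/3)
n(M) = -324
g(I) = -25/3
D = -1622/5 (D = -⅖ - 324 = -1622/5 ≈ -324.40)
g(K(19, -11))/D = -25/(3*(-1622/5)) = -25/3*(-5/1622) = 125/4866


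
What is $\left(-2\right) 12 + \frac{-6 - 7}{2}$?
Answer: $- \frac{61}{2} \approx -30.5$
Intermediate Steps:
$\left(-2\right) 12 + \frac{-6 - 7}{2} = -24 - \frac{13}{2} = - \frac{61}{2}$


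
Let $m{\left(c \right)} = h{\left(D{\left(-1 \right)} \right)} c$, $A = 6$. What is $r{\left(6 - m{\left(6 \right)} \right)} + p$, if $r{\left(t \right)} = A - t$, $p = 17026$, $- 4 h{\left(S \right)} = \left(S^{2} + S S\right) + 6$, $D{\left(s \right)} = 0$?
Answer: $17017$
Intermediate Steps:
$h{\left(S \right)} = - \frac{3}{2} - \frac{S^{2}}{2}$ ($h{\left(S \right)} = - \frac{\left(S^{2} + S S\right) + 6}{4} = - \frac{\left(S^{2} + S^{2}\right) + 6}{4} = - \frac{2 S^{2} + 6}{4} = - \frac{6 + 2 S^{2}}{4} = - \frac{3}{2} - \frac{S^{2}}{2}$)
$m{\left(c \right)} = - \frac{3 c}{2}$ ($m{\left(c \right)} = \left(- \frac{3}{2} - \frac{0^{2}}{2}\right) c = \left(- \frac{3}{2} - 0\right) c = \left(- \frac{3}{2} + 0\right) c = - \frac{3 c}{2}$)
$r{\left(t \right)} = 6 - t$
$r{\left(6 - m{\left(6 \right)} \right)} + p = \left(6 - \left(6 - \left(- \frac{3}{2}\right) 6\right)\right) + 17026 = \left(6 - \left(6 - -9\right)\right) + 17026 = \left(6 - \left(6 + 9\right)\right) + 17026 = \left(6 - 15\right) + 17026 = -9 + 17026 = 17017$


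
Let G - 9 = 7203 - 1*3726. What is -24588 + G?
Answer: -21102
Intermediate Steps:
G = 3486 (G = 9 + (7203 - 1*3726) = 9 + (7203 - 3726) = 9 + 3477 = 3486)
-24588 + G = -24588 + 3486 = -21102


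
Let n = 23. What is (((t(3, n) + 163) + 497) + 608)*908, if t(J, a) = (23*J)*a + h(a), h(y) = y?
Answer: 2613224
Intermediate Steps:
t(J, a) = a + 23*J*a (t(J, a) = (23*J)*a + a = 23*J*a + a = a + 23*J*a)
(((t(3, n) + 163) + 497) + 608)*908 = (((23*(1 + 23*3) + 163) + 497) + 608)*908 = (((23*(1 + 69) + 163) + 497) + 608)*908 = (((23*70 + 163) + 497) + 608)*908 = (((1610 + 163) + 497) + 608)*908 = ((1773 + 497) + 608)*908 = (2270 + 608)*908 = 2878*908 = 2613224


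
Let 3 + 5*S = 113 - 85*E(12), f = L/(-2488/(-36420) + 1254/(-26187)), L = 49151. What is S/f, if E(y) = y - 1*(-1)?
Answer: -323086052/3906400814295 ≈ -8.2707e-5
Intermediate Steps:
E(y) = 1 + y (E(y) = y + 1 = 1 + y)
f = 3906400814295/1623548 (f = 49151/(-2488/(-36420) + 1254/(-26187)) = 49151/(-2488*(-1/36420) + 1254*(-1/26187)) = 49151/(622/9105 - 418/8729) = 49151/(1623548/79477545) = 49151*(79477545/1623548) = 3906400814295/1623548 ≈ 2.4061e+6)
S = -199 (S = -⅗ + (113 - 85*(1 + 12))/5 = -⅗ + (113 - 85*13)/5 = -⅗ + (113 - 1105)/5 = -⅗ + (⅕)*(-992) = -⅗ - 992/5 = -199)
S/f = -199/3906400814295/1623548 = -199*1623548/3906400814295 = -323086052/3906400814295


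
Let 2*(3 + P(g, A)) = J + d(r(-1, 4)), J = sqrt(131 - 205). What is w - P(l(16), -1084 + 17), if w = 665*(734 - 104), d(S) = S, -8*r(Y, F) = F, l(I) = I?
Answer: 1675813/4 - I*sqrt(74)/2 ≈ 4.1895e+5 - 4.3012*I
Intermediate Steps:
r(Y, F) = -F/8
J = I*sqrt(74) (J = sqrt(-74) = I*sqrt(74) ≈ 8.6023*I)
P(g, A) = -13/4 + I*sqrt(74)/2 (P(g, A) = -3 + (I*sqrt(74) - 1/8*4)/2 = -3 + (I*sqrt(74) - 1/2)/2 = -3 + (-1/2 + I*sqrt(74))/2 = -3 + (-1/4 + I*sqrt(74)/2) = -13/4 + I*sqrt(74)/2)
w = 418950 (w = 665*630 = 418950)
w - P(l(16), -1084 + 17) = 418950 - (-13/4 + I*sqrt(74)/2) = 418950 + (13/4 - I*sqrt(74)/2) = 1675813/4 - I*sqrt(74)/2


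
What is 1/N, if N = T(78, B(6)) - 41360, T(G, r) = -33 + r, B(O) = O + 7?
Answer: -1/41380 ≈ -2.4166e-5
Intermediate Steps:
B(O) = 7 + O
N = -41380 (N = (-33 + (7 + 6)) - 41360 = (-33 + 13) - 41360 = -20 - 41360 = -41380)
1/N = 1/(-41380) = -1/41380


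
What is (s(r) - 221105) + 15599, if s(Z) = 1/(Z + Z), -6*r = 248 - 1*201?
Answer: -9658785/47 ≈ -2.0551e+5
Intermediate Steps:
r = -47/6 (r = -(248 - 1*201)/6 = -(248 - 201)/6 = -⅙*47 = -47/6 ≈ -7.8333)
s(Z) = 1/(2*Z)
(s(r) - 221105) + 15599 = (1/(2*(-47/6)) - 221105) + 15599 = ((½)*(-6/47) - 221105) + 15599 = (-3/47 - 221105) + 15599 = -10391938/47 + 15599 = -9658785/47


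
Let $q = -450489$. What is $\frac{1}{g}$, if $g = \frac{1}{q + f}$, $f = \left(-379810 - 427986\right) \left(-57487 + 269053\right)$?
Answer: $-170902619025$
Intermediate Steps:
$f = -170902168536$ ($f = \left(-807796\right) 211566 = -170902168536$)
$g = - \frac{1}{170902619025}$ ($g = \frac{1}{-450489 - 170902168536} = \frac{1}{-170902619025} = - \frac{1}{170902619025} \approx -5.8513 \cdot 10^{-12}$)
$\frac{1}{g} = \frac{1}{- \frac{1}{170902619025}} = -170902619025$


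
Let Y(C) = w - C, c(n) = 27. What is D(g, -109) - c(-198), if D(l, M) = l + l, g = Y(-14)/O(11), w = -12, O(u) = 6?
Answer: -79/3 ≈ -26.333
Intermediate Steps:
Y(C) = -12 - C
g = 1/3 (g = (-12 - 1*(-14))/6 = (-12 + 14)*(1/6) = 2*(1/6) = 1/3 ≈ 0.33333)
D(l, M) = 2*l
D(g, -109) - c(-198) = 2*(1/3) - 1*27 = 2/3 - 27 = -79/3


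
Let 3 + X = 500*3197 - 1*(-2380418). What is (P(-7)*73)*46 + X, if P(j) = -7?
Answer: 3955409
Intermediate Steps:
X = 3978915 (X = -3 + (500*3197 - 1*(-2380418)) = -3 + (1598500 + 2380418) = -3 + 3978918 = 3978915)
(P(-7)*73)*46 + X = -7*73*46 + 3978915 = -511*46 + 3978915 = -23506 + 3978915 = 3955409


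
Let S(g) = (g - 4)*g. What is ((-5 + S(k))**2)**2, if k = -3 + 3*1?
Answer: 625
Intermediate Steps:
k = 0 (k = -3 + 3 = 0)
S(g) = g*(-4 + g) (S(g) = (-4 + g)*g = g*(-4 + g))
((-5 + S(k))**2)**2 = ((-5 + 0*(-4 + 0))**2)**2 = ((-5 + 0*(-4))**2)**2 = ((-5 + 0)**2)**2 = ((-5)**2)**2 = 25**2 = 625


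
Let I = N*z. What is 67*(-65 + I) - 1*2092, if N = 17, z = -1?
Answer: -7586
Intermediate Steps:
I = -17 (I = 17*(-1) = -17)
67*(-65 + I) - 1*2092 = 67*(-65 - 17) - 1*2092 = 67*(-82) - 2092 = -5494 - 2092 = -7586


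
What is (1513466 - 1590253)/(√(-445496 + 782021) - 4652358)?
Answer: 119080204582/7214811541213 + 383935*√13461/21644434623639 ≈ 0.016507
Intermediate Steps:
(1513466 - 1590253)/(√(-445496 + 782021) - 4652358) = -76787/(√336525 - 4652358) = -76787/(5*√13461 - 4652358) = -76787/(-4652358 + 5*√13461)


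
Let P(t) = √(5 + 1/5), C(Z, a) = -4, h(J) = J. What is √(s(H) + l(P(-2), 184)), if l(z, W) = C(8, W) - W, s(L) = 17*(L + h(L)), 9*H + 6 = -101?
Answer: I*√5330/3 ≈ 24.336*I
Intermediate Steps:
H = -107/9 (H = -⅔ + (⅑)*(-101) = -⅔ - 101/9 = -107/9 ≈ -11.889)
s(L) = 34*L (s(L) = 17*(L + L) = 17*(2*L) = 34*L)
P(t) = √130/5 (P(t) = √(5 + ⅕) = √(26/5) = √130/5)
l(z, W) = -4 - W
√(s(H) + l(P(-2), 184)) = √(34*(-107/9) + (-4 - 1*184)) = √(-3638/9 + (-4 - 184)) = √(-3638/9 - 188) = √(-5330/9) = I*√5330/3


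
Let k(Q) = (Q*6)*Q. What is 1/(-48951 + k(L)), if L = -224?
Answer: 1/252105 ≈ 3.9666e-6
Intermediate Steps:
k(Q) = 6*Q**2 (k(Q) = (6*Q)*Q = 6*Q**2)
1/(-48951 + k(L)) = 1/(-48951 + 6*(-224)**2) = 1/(-48951 + 6*50176) = 1/(-48951 + 301056) = 1/252105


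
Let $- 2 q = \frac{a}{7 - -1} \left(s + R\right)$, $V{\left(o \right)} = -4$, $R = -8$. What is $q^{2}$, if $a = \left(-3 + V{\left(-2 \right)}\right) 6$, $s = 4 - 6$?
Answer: $\frac{11025}{16} \approx 689.06$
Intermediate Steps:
$s = -2$
$a = -42$ ($a = \left(-3 - 4\right) 6 = \left(-7\right) 6 = -42$)
$q = - \frac{105}{4}$ ($q = - \frac{- \frac{42}{7 - -1} \left(-2 - 8\right)}{2} = - \frac{- \frac{42}{7 + 1} \left(-10\right)}{2} = - \frac{- \frac{42}{8} \left(-10\right)}{2} = - \frac{\left(-42\right) \frac{1}{8} \left(-10\right)}{2} = - \frac{\left(- \frac{21}{4}\right) \left(-10\right)}{2} = \left(- \frac{1}{2}\right) \frac{105}{2} = - \frac{105}{4} \approx -26.25$)
$q^{2} = \left(- \frac{105}{4}\right)^{2} = \frac{11025}{16}$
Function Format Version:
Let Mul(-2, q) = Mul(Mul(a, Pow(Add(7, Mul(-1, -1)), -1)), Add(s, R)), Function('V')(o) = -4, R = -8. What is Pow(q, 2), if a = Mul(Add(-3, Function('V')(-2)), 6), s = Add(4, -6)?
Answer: Rational(11025, 16) ≈ 689.06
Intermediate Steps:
s = -2
a = -42 (a = Mul(Add(-3, -4), 6) = Mul(-7, 6) = -42)
q = Rational(-105, 4) (q = Mul(Rational(-1, 2), Mul(Mul(-42, Pow(Add(7, Mul(-1, -1)), -1)), Add(-2, -8))) = Mul(Rational(-1, 2), Mul(Mul(-42, Pow(Add(7, 1), -1)), -10)) = Mul(Rational(-1, 2), Mul(Mul(-42, Pow(8, -1)), -10)) = Mul(Rational(-1, 2), Mul(Mul(-42, Rational(1, 8)), -10)) = Mul(Rational(-1, 2), Mul(Rational(-21, 4), -10)) = Mul(Rational(-1, 2), Rational(105, 2)) = Rational(-105, 4) ≈ -26.250)
Pow(q, 2) = Pow(Rational(-105, 4), 2) = Rational(11025, 16)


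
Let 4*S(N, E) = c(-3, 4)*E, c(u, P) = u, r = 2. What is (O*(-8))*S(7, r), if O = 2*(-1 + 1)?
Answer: 0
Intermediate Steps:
S(N, E) = -3*E/4 (S(N, E) = (-3*E)/4 = -3*E/4)
O = 0 (O = 2*0 = 0)
(O*(-8))*S(7, r) = (0*(-8))*(-¾*2) = 0*(-3/2) = 0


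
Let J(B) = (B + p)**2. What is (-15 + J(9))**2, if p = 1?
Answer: 7225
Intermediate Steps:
J(B) = (1 + B)**2 (J(B) = (B + 1)**2 = (1 + B)**2)
(-15 + J(9))**2 = (-15 + (1 + 9)**2)**2 = (-15 + 10**2)**2 = (-15 + 100)**2 = 85**2 = 7225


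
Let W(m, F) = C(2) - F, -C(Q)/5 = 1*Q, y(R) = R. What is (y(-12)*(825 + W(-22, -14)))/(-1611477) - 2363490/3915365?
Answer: -251317314914/420634709607 ≈ -0.59747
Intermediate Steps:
C(Q) = -5*Q
W(m, F) = -10 - F (W(m, F) = -5*2 - F = -10 - F)
(y(-12)*(825 + W(-22, -14)))/(-1611477) - 2363490/3915365 = -12*(825 + (-10 - 1*(-14)))/(-1611477) - 2363490/3915365 = -12*(825 + (-10 + 14))*(-1/1611477) - 2363490*1/3915365 = -12*(825 + 4)*(-1/1611477) - 472698/783073 = -12*829*(-1/1611477) - 472698/783073 = -9948*(-1/1611477) - 472698/783073 = 3316/537159 - 472698/783073 = -251317314914/420634709607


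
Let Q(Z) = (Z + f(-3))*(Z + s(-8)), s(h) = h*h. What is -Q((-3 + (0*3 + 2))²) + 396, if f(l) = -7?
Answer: 786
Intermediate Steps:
s(h) = h²
Q(Z) = (-7 + Z)*(64 + Z) (Q(Z) = (Z - 7)*(Z + (-8)²) = (-7 + Z)*(Z + 64) = (-7 + Z)*(64 + Z))
-Q((-3 + (0*3 + 2))²) + 396 = -(-448 + ((-3 + (0*3 + 2))²)² + 57*(-3 + (0*3 + 2))²) + 396 = -(-448 + ((-3 + (0 + 2))²)² + 57*(-3 + (0 + 2))²) + 396 = -(-448 + ((-3 + 2)²)² + 57*(-3 + 2)²) + 396 = -(-448 + ((-1)²)² + 57*(-1)²) + 396 = -(-448 + 1² + 57*1) + 396 = -(-448 + 1 + 57) + 396 = -1*(-390) + 396 = 390 + 396 = 786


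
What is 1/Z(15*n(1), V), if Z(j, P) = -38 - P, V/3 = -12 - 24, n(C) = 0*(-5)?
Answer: 1/70 ≈ 0.014286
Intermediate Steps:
n(C) = 0
V = -108 (V = 3*(-12 - 24) = 3*(-36) = -108)
1/Z(15*n(1), V) = 1/(-38 - 1*(-108)) = 1/(-38 + 108) = 1/70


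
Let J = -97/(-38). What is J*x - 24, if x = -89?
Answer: -9545/38 ≈ -251.18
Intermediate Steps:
J = 97/38 (J = -97*(-1/38) = 97/38 ≈ 2.5526)
J*x - 24 = (97/38)*(-89) - 24 = -8633/38 - 24 = -9545/38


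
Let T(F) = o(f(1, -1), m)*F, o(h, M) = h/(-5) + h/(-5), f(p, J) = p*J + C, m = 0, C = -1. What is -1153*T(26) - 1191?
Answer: -125867/5 ≈ -25173.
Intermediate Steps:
f(p, J) = -1 + J*p (f(p, J) = p*J - 1 = J*p - 1 = -1 + J*p)
o(h, M) = -2*h/5 (o(h, M) = h*(-⅕) + h*(-⅕) = -h/5 - h/5 = -2*h/5)
T(F) = 4*F/5 (T(F) = (-2*(-1 - 1*1)/5)*F = (-2*(-1 - 1)/5)*F = (-⅖*(-2))*F = 4*F/5)
-1153*T(26) - 1191 = -4612*26/5 - 1191 = -1153*104/5 - 1191 = -119912/5 - 1191 = -125867/5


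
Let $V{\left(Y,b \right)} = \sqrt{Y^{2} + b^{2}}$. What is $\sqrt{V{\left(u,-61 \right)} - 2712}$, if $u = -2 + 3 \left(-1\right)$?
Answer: $\sqrt{-2712 + \sqrt{3746}} \approx 51.486 i$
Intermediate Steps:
$u = -5$ ($u = -2 - 3 = -5$)
$\sqrt{V{\left(u,-61 \right)} - 2712} = \sqrt{\sqrt{\left(-5\right)^{2} + \left(-61\right)^{2}} - 2712} = \sqrt{\sqrt{25 + 3721} - 2712} = \sqrt{\sqrt{3746} - 2712} = \sqrt{-2712 + \sqrt{3746}}$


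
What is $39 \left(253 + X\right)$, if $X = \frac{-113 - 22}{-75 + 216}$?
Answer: $\frac{461994}{47} \approx 9829.7$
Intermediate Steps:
$X = - \frac{45}{47}$ ($X = - \frac{135}{141} = \left(-135\right) \frac{1}{141} = - \frac{45}{47} \approx -0.95745$)
$39 \left(253 + X\right) = 39 \left(253 - \frac{45}{47}\right) = 39 \cdot \frac{11846}{47} = \frac{461994}{47}$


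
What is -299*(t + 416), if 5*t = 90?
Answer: -129766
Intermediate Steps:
t = 18 (t = (⅕)*90 = 18)
-299*(t + 416) = -299*(18 + 416) = -299*434 = -129766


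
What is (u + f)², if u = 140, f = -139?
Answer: 1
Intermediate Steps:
(u + f)² = (140 - 139)² = 1² = 1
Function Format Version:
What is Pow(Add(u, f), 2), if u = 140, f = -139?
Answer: 1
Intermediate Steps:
Pow(Add(u, f), 2) = Pow(Add(140, -139), 2) = Pow(1, 2) = 1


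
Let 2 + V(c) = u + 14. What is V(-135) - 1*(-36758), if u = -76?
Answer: 36694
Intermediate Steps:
V(c) = -64 (V(c) = -2 + (-76 + 14) = -2 - 62 = -64)
V(-135) - 1*(-36758) = -64 - 1*(-36758) = -64 + 36758 = 36694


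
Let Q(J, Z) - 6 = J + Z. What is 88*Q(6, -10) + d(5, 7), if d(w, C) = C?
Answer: 183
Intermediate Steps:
Q(J, Z) = 6 + J + Z (Q(J, Z) = 6 + (J + Z) = 6 + J + Z)
88*Q(6, -10) + d(5, 7) = 88*(6 + 6 - 10) + 7 = 88*2 + 7 = 176 + 7 = 183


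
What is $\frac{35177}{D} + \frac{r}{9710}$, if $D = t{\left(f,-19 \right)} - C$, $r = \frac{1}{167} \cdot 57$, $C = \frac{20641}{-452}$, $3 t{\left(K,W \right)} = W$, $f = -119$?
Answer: $\frac{15469782299787}{17297287190} \approx 894.35$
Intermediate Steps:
$t{\left(K,W \right)} = \frac{W}{3}$
$C = - \frac{20641}{452}$ ($C = 20641 \left(- \frac{1}{452}\right) = - \frac{20641}{452} \approx -45.666$)
$r = \frac{57}{167}$ ($r = \frac{1}{167} \cdot 57 = \frac{57}{167} \approx 0.34132$)
$D = \frac{53335}{1356}$ ($D = \frac{1}{3} \left(-19\right) - - \frac{20641}{452} = - \frac{19}{3} + \frac{20641}{452} = \frac{53335}{1356} \approx 39.333$)
$\frac{35177}{D} + \frac{r}{9710} = \frac{35177}{\frac{53335}{1356}} + \frac{57}{167 \cdot 9710} = 35177 \cdot \frac{1356}{53335} + \frac{57}{167} \cdot \frac{1}{9710} = \frac{47700012}{53335} + \frac{57}{1621570} = \frac{15469782299787}{17297287190}$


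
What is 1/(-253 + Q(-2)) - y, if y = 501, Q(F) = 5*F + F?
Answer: -132766/265 ≈ -501.00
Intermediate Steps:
Q(F) = 6*F
1/(-253 + Q(-2)) - y = 1/(-253 + 6*(-2)) - 1*501 = 1/(-253 - 12) - 501 = 1/(-265) - 501 = -1/265 - 501 = -132766/265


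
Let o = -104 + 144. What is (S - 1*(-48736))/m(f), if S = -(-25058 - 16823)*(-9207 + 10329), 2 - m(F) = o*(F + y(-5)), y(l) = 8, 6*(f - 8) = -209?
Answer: 70558827/1133 ≈ 62276.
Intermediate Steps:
f = -161/6 (f = 8 + (⅙)*(-209) = 8 - 209/6 = -161/6 ≈ -26.833)
o = 40
m(F) = -318 - 40*F (m(F) = 2 - 40*(F + 8) = 2 - 40*(8 + F) = 2 - (320 + 40*F) = 2 + (-320 - 40*F) = -318 - 40*F)
S = 46990482 (S = -(-41881)*1122 = -1*(-46990482) = 46990482)
(S - 1*(-48736))/m(f) = (46990482 - 1*(-48736))/(-318 - 40*(-161/6)) = (46990482 + 48736)/(-318 + 3220/3) = 47039218/(2266/3) = 47039218*(3/2266) = 70558827/1133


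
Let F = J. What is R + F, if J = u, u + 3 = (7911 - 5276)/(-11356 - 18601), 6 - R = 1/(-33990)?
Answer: 2965181597/1018238430 ≈ 2.9121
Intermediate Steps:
R = 203941/33990 (R = 6 - 1/(-33990) = 6 - 1*(-1/33990) = 6 + 1/33990 = 203941/33990 ≈ 6.0000)
u = -92506/29957 (u = -3 + (7911 - 5276)/(-11356 - 18601) = -3 + 2635/(-29957) = -3 + 2635*(-1/29957) = -3 - 2635/29957 = -92506/29957 ≈ -3.0880)
J = -92506/29957 ≈ -3.0880
F = -92506/29957 ≈ -3.0880
R + F = 203941/33990 - 92506/29957 = 2965181597/1018238430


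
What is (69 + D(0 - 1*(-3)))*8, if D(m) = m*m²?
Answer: 768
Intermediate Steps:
D(m) = m³
(69 + D(0 - 1*(-3)))*8 = (69 + (0 - 1*(-3))³)*8 = (69 + (0 + 3)³)*8 = (69 + 3³)*8 = (69 + 27)*8 = 96*8 = 768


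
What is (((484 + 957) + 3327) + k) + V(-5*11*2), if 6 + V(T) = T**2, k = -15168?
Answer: 1694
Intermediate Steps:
V(T) = -6 + T**2
(((484 + 957) + 3327) + k) + V(-5*11*2) = (((484 + 957) + 3327) - 15168) + (-6 + (-5*11*2)**2) = ((1441 + 3327) - 15168) + (-6 + (-55*2)**2) = (4768 - 15168) + (-6 + (-110)**2) = -10400 + (-6 + 12100) = -10400 + 12094 = 1694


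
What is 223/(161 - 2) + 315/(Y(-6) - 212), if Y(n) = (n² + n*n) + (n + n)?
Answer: -16189/24168 ≈ -0.66985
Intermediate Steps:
Y(n) = 2*n + 2*n² (Y(n) = (n² + n²) + 2*n = 2*n² + 2*n = 2*n + 2*n²)
223/(161 - 2) + 315/(Y(-6) - 212) = 223/(161 - 2) + 315/(2*(-6)*(1 - 6) - 212) = 223/159 + 315/(2*(-6)*(-5) - 212) = 223*(1/159) + 315/(60 - 212) = 223/159 + 315/(-152) = 223/159 + 315*(-1/152) = 223/159 - 315/152 = -16189/24168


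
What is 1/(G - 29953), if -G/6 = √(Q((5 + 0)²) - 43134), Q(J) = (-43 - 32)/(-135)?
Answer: I/(-29953*I + 2*√388201) ≈ -3.3328e-5 + 1.3865e-6*I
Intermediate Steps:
Q(J) = 5/9 (Q(J) = -75*(-1/135) = 5/9)
G = -2*I*√388201 (G = -6*√(5/9 - 43134) = -2*I*√388201 ≈ -1246.1*I)
1/(G - 29953) = 1/(-2*I*√388201 - 29953) = 1/(-29953 - 2*I*√388201)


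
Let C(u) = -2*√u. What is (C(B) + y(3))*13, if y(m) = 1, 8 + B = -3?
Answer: 13 - 26*I*√11 ≈ 13.0 - 86.232*I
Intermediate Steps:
B = -11 (B = -8 - 3 = -11)
(C(B) + y(3))*13 = (-2*I*√11 + 1)*13 = (1 - 2*I*√11)*13 = 13 - 26*I*√11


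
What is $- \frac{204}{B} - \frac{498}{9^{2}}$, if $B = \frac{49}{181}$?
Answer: $- \frac{1005082}{1323} \approx -759.7$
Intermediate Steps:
$B = \frac{49}{181}$ ($B = 49 \cdot \frac{1}{181} = \frac{49}{181} \approx 0.27072$)
$- \frac{204}{B} - \frac{498}{9^{2}} = - \frac{204}{\frac{49}{181}} - \frac{498}{9^{2}} = \left(-204\right) \frac{181}{49} - \frac{498}{81} = - \frac{36924}{49} - \frac{166}{27} = - \frac{1005082}{1323}$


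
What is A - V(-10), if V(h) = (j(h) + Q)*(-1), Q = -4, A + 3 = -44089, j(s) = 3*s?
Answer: -44126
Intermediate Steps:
A = -44092 (A = -3 - 44089 = -44092)
V(h) = 4 - 3*h (V(h) = (3*h - 4)*(-1) = (-4 + 3*h)*(-1) = 4 - 3*h)
A - V(-10) = -44092 - (4 - 3*(-10)) = -44092 - (4 + 30) = -44092 - 1*34 = -44092 - 34 = -44126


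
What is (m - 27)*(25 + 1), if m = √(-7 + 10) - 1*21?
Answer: -1248 + 26*√3 ≈ -1203.0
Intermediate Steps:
m = -21 + √3 (m = √3 - 21 = -21 + √3 ≈ -19.268)
(m - 27)*(25 + 1) = ((-21 + √3) - 27)*(25 + 1) = (-48 + √3)*26 = -1248 + 26*√3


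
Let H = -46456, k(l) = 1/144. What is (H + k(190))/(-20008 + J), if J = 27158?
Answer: -6689663/1029600 ≈ -6.4973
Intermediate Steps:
k(l) = 1/144
(H + k(190))/(-20008 + J) = (-46456 + 1/144)/(-20008 + 27158) = -6689663/144/7150 = -6689663/144*1/7150 = -6689663/1029600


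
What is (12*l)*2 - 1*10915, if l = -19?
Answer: -11371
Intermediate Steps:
(12*l)*2 - 1*10915 = (12*(-19))*2 - 1*10915 = -228*2 - 10915 = -456 - 10915 = -11371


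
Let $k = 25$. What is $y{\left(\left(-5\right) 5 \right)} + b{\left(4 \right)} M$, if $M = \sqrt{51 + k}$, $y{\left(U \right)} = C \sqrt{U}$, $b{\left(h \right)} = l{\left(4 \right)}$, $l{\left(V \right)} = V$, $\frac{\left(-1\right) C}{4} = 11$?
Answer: $- 220 i + 8 \sqrt{19} \approx 34.871 - 220.0 i$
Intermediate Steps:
$C = -44$ ($C = \left(-4\right) 11 = -44$)
$b{\left(h \right)} = 4$
$y{\left(U \right)} = - 44 \sqrt{U}$
$M = 2 \sqrt{19}$ ($M = \sqrt{51 + 25} = \sqrt{76} = 2 \sqrt{19} \approx 8.7178$)
$y{\left(\left(-5\right) 5 \right)} + b{\left(4 \right)} M = - 44 \sqrt{\left(-5\right) 5} + 4 \cdot 2 \sqrt{19} = - 44 \sqrt{-25} + 8 \sqrt{19} = - 44 \cdot 5 i + 8 \sqrt{19} = - 220 i + 8 \sqrt{19}$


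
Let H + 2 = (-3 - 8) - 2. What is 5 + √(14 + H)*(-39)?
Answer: 5 - 39*I ≈ 5.0 - 39.0*I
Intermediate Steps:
H = -15 (H = -2 + ((-3 - 8) - 2) = -2 + (-11 - 2) = -2 - 13 = -15)
5 + √(14 + H)*(-39) = 5 + √(14 - 15)*(-39) = 5 + √(-1)*(-39) = 5 + I*(-39) = 5 - 39*I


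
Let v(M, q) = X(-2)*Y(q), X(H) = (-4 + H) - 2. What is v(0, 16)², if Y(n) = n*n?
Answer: 4194304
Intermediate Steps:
Y(n) = n²
X(H) = -6 + H
v(M, q) = -8*q² (v(M, q) = (-6 - 2)*q² = -8*q²)
v(0, 16)² = (-8*16²)² = (-8*256)² = (-2048)² = 4194304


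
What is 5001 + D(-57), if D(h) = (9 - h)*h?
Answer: 1239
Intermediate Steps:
D(h) = h*(9 - h)
5001 + D(-57) = 5001 - 57*(9 - 1*(-57)) = 5001 - 57*(9 + 57) = 5001 - 57*66 = 5001 - 3762 = 1239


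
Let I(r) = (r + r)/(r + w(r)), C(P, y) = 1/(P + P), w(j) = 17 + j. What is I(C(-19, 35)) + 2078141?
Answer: 669161401/322 ≈ 2.0781e+6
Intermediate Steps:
C(P, y) = 1/(2*P)
I(r) = 2*r/(17 + 2*r) (I(r) = (r + r)/(r + (17 + r)) = (2*r)/(17 + 2*r) = 2*r/(17 + 2*r))
I(C(-19, 35)) + 2078141 = 2*((½)/(-19))/(17 + 2*((½)/(-19))) + 2078141 = 2*((½)*(-1/19))/(17 + 2*((½)*(-1/19))) + 2078141 = 2*(-1/38)/(17 + 2*(-1/38)) + 2078141 = 2*(-1/38)/(17 - 1/19) + 2078141 = 2*(-1/38)/(322/19) + 2078141 = 2*(-1/38)*(19/322) + 2078141 = -1/322 + 2078141 = 669161401/322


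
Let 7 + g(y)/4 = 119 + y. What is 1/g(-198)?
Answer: -1/344 ≈ -0.0029070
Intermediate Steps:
g(y) = 448 + 4*y (g(y) = -28 + 4*(119 + y) = -28 + (476 + 4*y) = 448 + 4*y)
1/g(-198) = 1/(448 + 4*(-198)) = 1/(448 - 792) = 1/(-344) = -1/344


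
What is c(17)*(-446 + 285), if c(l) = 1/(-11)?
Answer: 161/11 ≈ 14.636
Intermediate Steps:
c(l) = -1/11
c(17)*(-446 + 285) = -(-446 + 285)/11 = -1/11*(-161) = 161/11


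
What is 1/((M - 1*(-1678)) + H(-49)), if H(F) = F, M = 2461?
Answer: 1/4090 ≈ 0.00024450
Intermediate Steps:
1/((M - 1*(-1678)) + H(-49)) = 1/((2461 - 1*(-1678)) - 49) = 1/((2461 + 1678) - 49) = 1/(4139 - 49) = 1/4090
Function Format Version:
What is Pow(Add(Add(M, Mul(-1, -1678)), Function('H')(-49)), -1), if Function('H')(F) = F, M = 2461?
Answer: Rational(1, 4090) ≈ 0.00024450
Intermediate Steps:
Pow(Add(Add(M, Mul(-1, -1678)), Function('H')(-49)), -1) = Pow(Add(Add(2461, Mul(-1, -1678)), -49), -1) = Pow(Add(Add(2461, 1678), -49), -1) = Pow(Add(4139, -49), -1) = Pow(4090, -1) = Rational(1, 4090)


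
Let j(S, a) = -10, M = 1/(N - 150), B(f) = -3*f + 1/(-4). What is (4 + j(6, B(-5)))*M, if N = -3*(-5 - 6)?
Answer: 2/39 ≈ 0.051282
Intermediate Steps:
N = 33 (N = -3*(-11) = 33)
B(f) = -¼ - 3*f (B(f) = -3*f - ¼ = -¼ - 3*f)
M = -1/117 (M = 1/(33 - 150) = 1/(-117) = -1/117 ≈ -0.0085470)
(4 + j(6, B(-5)))*M = (4 - 10)*(-1/117) = -6*(-1/117) = 2/39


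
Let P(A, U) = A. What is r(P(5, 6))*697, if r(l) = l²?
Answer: 17425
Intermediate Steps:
r(P(5, 6))*697 = 5²*697 = 25*697 = 17425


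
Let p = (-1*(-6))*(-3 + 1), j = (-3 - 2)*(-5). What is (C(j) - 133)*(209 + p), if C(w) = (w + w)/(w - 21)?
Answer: -47477/2 ≈ -23739.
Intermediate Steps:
j = 25 (j = -5*(-5) = 25)
C(w) = 2*w/(-21 + w) (C(w) = (2*w)/(-21 + w) = 2*w/(-21 + w))
p = -12 (p = 6*(-2) = -12)
(C(j) - 133)*(209 + p) = (2*25/(-21 + 25) - 133)*(209 - 12) = (2*25/4 - 133)*197 = (2*25*(¼) - 133)*197 = (25/2 - 133)*197 = -241/2*197 = -47477/2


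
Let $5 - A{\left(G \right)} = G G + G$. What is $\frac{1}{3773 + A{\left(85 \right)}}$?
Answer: $- \frac{1}{3532} \approx -0.00028313$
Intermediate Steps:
$A{\left(G \right)} = 5 - G - G^{2}$ ($A{\left(G \right)} = 5 - \left(G G + G\right) = 5 - \left(G^{2} + G\right) = 5 - \left(G + G^{2}\right) = 5 - G - G^{2}$)
$\frac{1}{3773 + A{\left(85 \right)}} = \frac{1}{3773 - 7305} = \frac{1}{-3532} = - \frac{1}{3532}$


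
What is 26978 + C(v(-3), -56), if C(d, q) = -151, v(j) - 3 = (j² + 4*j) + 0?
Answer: 26827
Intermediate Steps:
v(j) = 3 + j² + 4*j (v(j) = 3 + ((j² + 4*j) + 0) = 3 + (j² + 4*j) = 3 + j² + 4*j)
26978 + C(v(-3), -56) = 26978 - 151 = 26827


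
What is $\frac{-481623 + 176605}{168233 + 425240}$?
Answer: $- \frac{305018}{593473} \approx -0.51395$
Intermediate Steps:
$\frac{-481623 + 176605}{168233 + 425240} = - \frac{305018}{593473}$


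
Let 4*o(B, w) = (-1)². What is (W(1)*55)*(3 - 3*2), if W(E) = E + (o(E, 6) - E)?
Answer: -165/4 ≈ -41.250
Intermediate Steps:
o(B, w) = ¼ (o(B, w) = (¼)*(-1)² = (¼)*1 = ¼)
W(E) = ¼ (W(E) = E + (¼ - E) = ¼)
(W(1)*55)*(3 - 3*2) = ((¼)*55)*(3 - 3*2) = 55*(3 - 6)/4 = (55/4)*(-3) = -165/4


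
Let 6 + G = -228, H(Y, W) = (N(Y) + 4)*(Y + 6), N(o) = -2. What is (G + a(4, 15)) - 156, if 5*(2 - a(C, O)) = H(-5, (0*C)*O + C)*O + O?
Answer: -397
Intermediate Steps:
H(Y, W) = 12 + 2*Y (H(Y, W) = (-2 + 4)*(Y + 6) = 2*(6 + Y) = 12 + 2*Y)
G = -234 (G = -6 - 228 = -234)
a(C, O) = 2 - 3*O/5 (a(C, O) = 2 - ((12 + 2*(-5))*O + O)/5 = 2 - ((12 - 10)*O + O)/5 = 2 - (2*O + O)/5 = 2 - 3*O/5)
(G + a(4, 15)) - 156 = (-234 + (2 - ⅗*15)) - 156 = (-234 + (2 - 9)) - 156 = (-234 - 7) - 156 = -241 - 156 = -397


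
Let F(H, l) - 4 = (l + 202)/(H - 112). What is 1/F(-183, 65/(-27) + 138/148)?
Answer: 589410/1956991 ≈ 0.30118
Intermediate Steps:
F(H, l) = 4 + (202 + l)/(-112 + H) (F(H, l) = 4 + (l + 202)/(H - 112) = 4 + (202 + l)/(-112 + H))
1/F(-183, 65/(-27) + 138/148) = 1/((-246 + (65/(-27) + 138/148) + 4*(-183))/(-112 - 183)) = 1/((-246 + (65*(-1/27) + 138*(1/148)) - 732)/(-295)) = 1/(-(-246 + (-65/27 + 69/74) - 732)/295) = 1/(-(-246 - 2947/1998 - 732)/295) = 1/(-1/295*(-1956991/1998)) = 1/(1956991/589410) = 589410/1956991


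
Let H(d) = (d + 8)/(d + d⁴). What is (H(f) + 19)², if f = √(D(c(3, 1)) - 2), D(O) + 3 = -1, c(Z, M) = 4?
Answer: 8*(-29779*I + 1730*√6)/(3*(-215*I + 12*√6)) ≈ 369.63 + 2.0255*I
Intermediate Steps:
D(O) = -4 (D(O) = -3 - 1 = -4)
f = I*√6 (f = √(-4 - 2) = √(-6) = I*√6 ≈ 2.4495*I)
H(d) = (8 + d)/(d + d⁴)
(H(f) + 19)² = ((8 + I*√6)/(I*√6 + (I*√6)⁴) + 19)² = ((8 + I*√6)/(I*√6 + 36) + 19)² = ((8 + I*√6)/(36 + I*√6) + 19)² = (19 + (8 + I*√6)/(36 + I*√6))²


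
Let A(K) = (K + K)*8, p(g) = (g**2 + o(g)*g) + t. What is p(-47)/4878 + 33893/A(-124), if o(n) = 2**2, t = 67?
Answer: -8954859/537664 ≈ -16.655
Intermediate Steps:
o(n) = 4
p(g) = 67 + g**2 + 4*g (p(g) = (g**2 + 4*g) + 67 = 67 + g**2 + 4*g)
A(K) = 16*K (A(K) = (2*K)*8 = 16*K)
p(-47)/4878 + 33893/A(-124) = (67 + (-47)**2 + 4*(-47))/4878 + 33893/((16*(-124))) = (67 + 2209 - 188)*(1/4878) + 33893/(-1984) = 2088*(1/4878) + 33893*(-1/1984) = 116/271 - 33893/1984 = -8954859/537664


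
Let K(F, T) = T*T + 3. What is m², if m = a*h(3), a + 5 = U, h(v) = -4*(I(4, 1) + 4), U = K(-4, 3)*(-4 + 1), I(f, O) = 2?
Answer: 968256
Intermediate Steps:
K(F, T) = 3 + T² (K(F, T) = T² + 3 = 3 + T²)
U = -36 (U = (3 + 3²)*(-4 + 1) = (3 + 9)*(-3) = 12*(-3) = -36)
h(v) = -24 (h(v) = -4*(2 + 4) = -4*6 = -24)
a = -41 (a = -5 - 36 = -41)
m = 984 (m = -41*(-24) = 984)
m² = 984² = 968256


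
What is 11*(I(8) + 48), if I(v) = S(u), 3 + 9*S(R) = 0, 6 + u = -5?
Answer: 1573/3 ≈ 524.33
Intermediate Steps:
u = -11 (u = -6 - 5 = -11)
S(R) = -⅓ (S(R) = -⅓ + (⅑)*0 = -⅓ + 0 = -⅓)
I(v) = -⅓
11*(I(8) + 48) = 11*(-⅓ + 48) = 11*(143/3) = 1573/3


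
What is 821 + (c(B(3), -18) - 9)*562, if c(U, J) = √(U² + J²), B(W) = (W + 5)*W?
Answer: 12623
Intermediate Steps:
B(W) = W*(5 + W) (B(W) = (5 + W)*W = W*(5 + W))
c(U, J) = √(J² + U²)
821 + (c(B(3), -18) - 9)*562 = 821 + (√((-18)² + (3*(5 + 3))²) - 9)*562 = 821 + (√(324 + (3*8)²) - 9)*562 = 821 + (√(324 + 24²) - 9)*562 = 821 + (√(324 + 576) - 9)*562 = 821 + (√900 - 9)*562 = 821 + (30 - 9)*562 = 821 + 21*562 = 821 + 11802 = 12623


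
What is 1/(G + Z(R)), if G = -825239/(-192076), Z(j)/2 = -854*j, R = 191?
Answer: -192076/62659744089 ≈ -3.0654e-6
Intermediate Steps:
Z(j) = -1708*j (Z(j) = 2*(-854*j) = -1708*j)
G = 825239/192076 (G = -825239*(-1/192076) = 825239/192076 ≈ 4.2964)
1/(G + Z(R)) = 1/(825239/192076 - 1708*191) = 1/(825239/192076 - 326228) = 1/(-62659744089/192076) = -192076/62659744089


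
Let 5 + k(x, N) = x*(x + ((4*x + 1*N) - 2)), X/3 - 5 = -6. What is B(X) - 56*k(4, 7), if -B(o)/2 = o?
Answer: -5314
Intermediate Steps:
X = -3 (X = 15 + 3*(-6) = 15 - 18 = -3)
B(o) = -2*o
k(x, N) = -5 + x*(-2 + N + 5*x) (k(x, N) = -5 + x*(x + ((4*x + 1*N) - 2)) = -5 + x*(x + ((4*x + N) - 2)) = -5 + x*(x + ((N + 4*x) - 2)) = -5 + x*(x + (-2 + N + 4*x)) = -5 + x*(-2 + N + 5*x))
B(X) - 56*k(4, 7) = -2*(-3) - 56*(-5 - 2*4 + 5*4² + 7*4) = 6 - 56*(-5 - 8 + 5*16 + 28) = 6 - 56*(-5 - 8 + 80 + 28) = 6 - 56*95 = 6 - 5320 = -5314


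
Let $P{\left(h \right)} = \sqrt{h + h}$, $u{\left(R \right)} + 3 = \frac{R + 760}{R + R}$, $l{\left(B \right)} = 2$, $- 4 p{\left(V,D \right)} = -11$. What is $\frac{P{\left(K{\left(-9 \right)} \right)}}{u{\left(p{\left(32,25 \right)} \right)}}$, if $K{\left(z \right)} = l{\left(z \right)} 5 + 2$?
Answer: $\frac{44 \sqrt{6}}{2985} \approx 0.036106$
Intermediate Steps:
$p{\left(V,D \right)} = \frac{11}{4}$ ($p{\left(V,D \right)} = \left(- \frac{1}{4}\right) \left(-11\right) = \frac{11}{4}$)
$u{\left(R \right)} = -3 + \frac{760 + R}{2 R}$ ($u{\left(R \right)} = -3 + \frac{R + 760}{R + R} = -3 + \frac{760 + R}{2 R}$)
$K{\left(z \right)} = 12$ ($K{\left(z \right)} = 2 \cdot 5 + 2 = 10 + 2 = 12$)
$P{\left(h \right)} = \sqrt{2} \sqrt{h}$ ($P{\left(h \right)} = \sqrt{2 h} = \sqrt{2} \sqrt{h}$)
$\frac{P{\left(K{\left(-9 \right)} \right)}}{u{\left(p{\left(32,25 \right)} \right)}} = \frac{\sqrt{2} \sqrt{12}}{- \frac{5}{2} + \frac{380}{\frac{11}{4}}} = \frac{\sqrt{2} \cdot 2 \sqrt{3}}{- \frac{5}{2} + 380 \cdot \frac{4}{11}} = \frac{2 \sqrt{6}}{- \frac{5}{2} + \frac{1520}{11}} = \frac{2 \sqrt{6}}{\frac{2985}{22}} = 2 \sqrt{6} \cdot \frac{22}{2985} = \frac{44 \sqrt{6}}{2985}$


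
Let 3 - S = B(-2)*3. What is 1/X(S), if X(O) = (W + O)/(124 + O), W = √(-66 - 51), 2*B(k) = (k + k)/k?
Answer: -124*I*√13/39 ≈ -11.464*I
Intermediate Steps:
B(k) = 1 (B(k) = ((k + k)/k)/2 = ((2*k)/k)/2 = (½)*2 = 1)
W = 3*I*√13 (W = √(-117) = 3*I*√13 ≈ 10.817*I)
S = 0 (S = 3 - 3 = 0)
X(O) = (O + 3*I*√13)/(124 + O) (X(O) = (3*I*√13 + O)/(124 + O) = (O + 3*I*√13)/(124 + O))
1/X(S) = 1/((0 + 3*I*√13)/(124 + 0)) = 1/((3*I*√13)/124) = 1/(3*I*√13/124) = -124*I*√13/39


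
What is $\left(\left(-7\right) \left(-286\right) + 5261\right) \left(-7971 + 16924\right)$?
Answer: $65025639$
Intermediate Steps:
$\left(\left(-7\right) \left(-286\right) + 5261\right) \left(-7971 + 16924\right) = \left(2002 + 5261\right) 8953 = 7263 \cdot 8953 = 65025639$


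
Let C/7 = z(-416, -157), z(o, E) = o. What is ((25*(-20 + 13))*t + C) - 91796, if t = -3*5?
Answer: -92083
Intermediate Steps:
t = -15
C = -2912 (C = 7*(-416) = -2912)
((25*(-20 + 13))*t + C) - 91796 = ((25*(-20 + 13))*(-15) - 2912) - 91796 = ((25*(-7))*(-15) - 2912) - 91796 = (-175*(-15) - 2912) - 91796 = (2625 - 2912) - 91796 = -287 - 91796 = -92083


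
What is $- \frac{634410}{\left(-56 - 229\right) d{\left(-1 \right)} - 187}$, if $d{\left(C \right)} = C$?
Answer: $- \frac{45315}{7} \approx -6473.6$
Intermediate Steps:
$- \frac{634410}{\left(-56 - 229\right) d{\left(-1 \right)} - 187} = - \frac{634410}{\left(-56 - 229\right) \left(-1\right) - 187} = - \frac{634410}{\left(-285\right) \left(-1\right) - 187} = - \frac{634410}{285 - 187} = - \frac{634410}{98} = \left(-634410\right) \frac{1}{98} = - \frac{45315}{7}$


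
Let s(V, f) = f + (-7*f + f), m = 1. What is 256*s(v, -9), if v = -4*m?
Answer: 11520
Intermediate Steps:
v = -4 (v = -4*1 = -4)
s(V, f) = -5*f (s(V, f) = f - 6*f = -5*f)
256*s(v, -9) = 256*(-5*(-9)) = 256*45 = 11520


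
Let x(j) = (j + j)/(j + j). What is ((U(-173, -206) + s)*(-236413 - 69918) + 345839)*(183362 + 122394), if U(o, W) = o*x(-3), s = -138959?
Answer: 13031562429596436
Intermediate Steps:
x(j) = 1 (x(j) = (2*j)/((2*j)) = (2*j)*(1/(2*j)) = 1)
U(o, W) = o (U(o, W) = o*1 = o)
((U(-173, -206) + s)*(-236413 - 69918) + 345839)*(183362 + 122394) = ((-173 - 138959)*(-236413 - 69918) + 345839)*(183362 + 122394) = (-139132*(-306331) + 345839)*305756 = (42620444692 + 345839)*305756 = 42620790531*305756 = 13031562429596436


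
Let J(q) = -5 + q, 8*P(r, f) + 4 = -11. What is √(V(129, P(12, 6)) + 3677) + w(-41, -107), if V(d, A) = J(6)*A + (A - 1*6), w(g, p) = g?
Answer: -41 + √14669/2 ≈ 19.558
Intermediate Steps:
P(r, f) = -15/8 (P(r, f) = -½ + (⅛)*(-11) = -½ - 11/8 = -15/8)
V(d, A) = -6 + 2*A (V(d, A) = (-5 + 6)*A + (A - 1*6) = 1*A + (A - 6) = A + (-6 + A) = -6 + 2*A)
√(V(129, P(12, 6)) + 3677) + w(-41, -107) = √((-6 + 2*(-15/8)) + 3677) - 41 = √((-6 - 15/4) + 3677) - 41 = √(-39/4 + 3677) - 41 = √(14669/4) - 41 = √14669/2 - 41 = -41 + √14669/2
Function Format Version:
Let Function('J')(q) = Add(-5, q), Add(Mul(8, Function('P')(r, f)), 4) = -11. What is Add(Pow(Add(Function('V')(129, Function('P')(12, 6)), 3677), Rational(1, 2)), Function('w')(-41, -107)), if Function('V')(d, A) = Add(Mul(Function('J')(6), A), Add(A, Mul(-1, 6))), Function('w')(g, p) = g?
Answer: Add(-41, Mul(Rational(1, 2), Pow(14669, Rational(1, 2)))) ≈ 19.558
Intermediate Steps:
Function('P')(r, f) = Rational(-15, 8) (Function('P')(r, f) = Add(Rational(-1, 2), Mul(Rational(1, 8), -11)) = Add(Rational(-1, 2), Rational(-11, 8)) = Rational(-15, 8))
Function('V')(d, A) = Add(-6, Mul(2, A)) (Function('V')(d, A) = Add(Mul(Add(-5, 6), A), Add(A, Mul(-1, 6))) = Add(Mul(1, A), Add(A, -6)) = Add(A, Add(-6, A)) = Add(-6, Mul(2, A)))
Add(Pow(Add(Function('V')(129, Function('P')(12, 6)), 3677), Rational(1, 2)), Function('w')(-41, -107)) = Add(Pow(Add(Add(-6, Mul(2, Rational(-15, 8))), 3677), Rational(1, 2)), -41) = Add(Pow(Add(Add(-6, Rational(-15, 4)), 3677), Rational(1, 2)), -41) = Add(Pow(Add(Rational(-39, 4), 3677), Rational(1, 2)), -41) = Add(Pow(Rational(14669, 4), Rational(1, 2)), -41) = Add(Mul(Rational(1, 2), Pow(14669, Rational(1, 2))), -41) = Add(-41, Mul(Rational(1, 2), Pow(14669, Rational(1, 2))))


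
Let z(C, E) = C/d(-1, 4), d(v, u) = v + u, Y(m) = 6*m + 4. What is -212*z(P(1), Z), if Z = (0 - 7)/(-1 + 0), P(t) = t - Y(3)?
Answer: 1484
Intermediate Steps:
Y(m) = 4 + 6*m
P(t) = -22 + t (P(t) = t - (4 + 6*3) = t - (4 + 18) = t - 1*22 = t - 22 = -22 + t)
Z = 7 (Z = -7/(-1) = -7*(-1) = 7)
d(v, u) = u + v
z(C, E) = C/3 (z(C, E) = C/(4 - 1) = C/3)
-212*z(P(1), Z) = -212*(-22 + 1)/3 = -212*(-21)/3 = -212*(-7) = 1484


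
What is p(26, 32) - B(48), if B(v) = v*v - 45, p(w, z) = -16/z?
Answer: -4519/2 ≈ -2259.5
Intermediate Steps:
B(v) = -45 + v² (B(v) = v² - 45 = -45 + v²)
p(26, 32) - B(48) = -16/32 - (-45 + 48²) = -16*1/32 - (-45 + 2304) = -½ - 1*2259 = -½ - 2259 = -4519/2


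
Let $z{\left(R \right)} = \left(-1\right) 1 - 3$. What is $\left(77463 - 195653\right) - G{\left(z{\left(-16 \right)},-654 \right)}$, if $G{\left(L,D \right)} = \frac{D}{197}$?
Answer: $- \frac{23282776}{197} \approx -1.1819 \cdot 10^{5}$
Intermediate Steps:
$z{\left(R \right)} = -4$ ($z{\left(R \right)} = -1 - 3 = -4$)
$G{\left(L,D \right)} = \frac{D}{197}$ ($G{\left(L,D \right)} = D \frac{1}{197} = \frac{D}{197}$)
$\left(77463 - 195653\right) - G{\left(z{\left(-16 \right)},-654 \right)} = \left(77463 - 195653\right) - \frac{1}{197} \left(-654\right) = -118190 - - \frac{654}{197} = -118190 + \frac{654}{197} = - \frac{23282776}{197}$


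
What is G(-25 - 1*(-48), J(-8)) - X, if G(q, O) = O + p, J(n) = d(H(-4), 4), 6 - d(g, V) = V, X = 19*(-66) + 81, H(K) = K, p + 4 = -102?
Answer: 1069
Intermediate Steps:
p = -106 (p = -4 - 102 = -106)
X = -1173 (X = -1254 + 81 = -1173)
d(g, V) = 6 - V
J(n) = 2 (J(n) = 6 - 1*4 = 6 - 4 = 2)
G(q, O) = -106 + O (G(q, O) = O - 106 = -106 + O)
G(-25 - 1*(-48), J(-8)) - X = (-106 + 2) - 1*(-1173) = -104 + 1173 = 1069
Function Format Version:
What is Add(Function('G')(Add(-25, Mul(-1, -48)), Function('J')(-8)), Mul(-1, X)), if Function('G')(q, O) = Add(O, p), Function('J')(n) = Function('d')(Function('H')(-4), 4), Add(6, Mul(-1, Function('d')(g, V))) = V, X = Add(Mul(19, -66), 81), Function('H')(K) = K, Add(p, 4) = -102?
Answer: 1069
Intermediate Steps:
p = -106 (p = Add(-4, -102) = -106)
X = -1173 (X = Add(-1254, 81) = -1173)
Function('d')(g, V) = Add(6, Mul(-1, V))
Function('J')(n) = 2 (Function('J')(n) = Add(6, Mul(-1, 4)) = Add(6, -4) = 2)
Function('G')(q, O) = Add(-106, O) (Function('G')(q, O) = Add(O, -106) = Add(-106, O))
Add(Function('G')(Add(-25, Mul(-1, -48)), Function('J')(-8)), Mul(-1, X)) = Add(Add(-106, 2), Mul(-1, -1173)) = Add(-104, 1173) = 1069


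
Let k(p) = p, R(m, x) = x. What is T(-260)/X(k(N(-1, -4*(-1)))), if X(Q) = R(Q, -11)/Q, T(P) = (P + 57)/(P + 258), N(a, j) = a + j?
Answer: -609/22 ≈ -27.682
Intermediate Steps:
T(P) = (57 + P)/(258 + P)
X(Q) = -11/Q
T(-260)/X(k(N(-1, -4*(-1)))) = ((57 - 260)/(258 - 260))/((-11/(-1 - 4*(-1)))) = (-203/(-2))/((-11/(-1 + 4))) = (-½*(-203))/((-11/3)) = 203/(2*((-11*⅓))) = 203/(2*(-11/3)) = (203/2)*(-3/11) = -609/22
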